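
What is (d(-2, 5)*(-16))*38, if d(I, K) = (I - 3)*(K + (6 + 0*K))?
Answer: 33440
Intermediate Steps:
d(I, K) = (-3 + I)*(6 + K) (d(I, K) = (-3 + I)*(K + (6 + 0)) = (-3 + I)*(K + 6) = (-3 + I)*(6 + K))
(d(-2, 5)*(-16))*38 = ((-18 - 3*5 + 6*(-2) - 2*5)*(-16))*38 = ((-18 - 15 - 12 - 10)*(-16))*38 = -55*(-16)*38 = 880*38 = 33440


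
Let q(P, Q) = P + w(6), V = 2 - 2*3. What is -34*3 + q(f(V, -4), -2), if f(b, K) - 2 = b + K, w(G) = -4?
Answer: -112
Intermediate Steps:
V = -4 (V = 2 - 6 = -4)
f(b, K) = 2 + K + b (f(b, K) = 2 + (b + K) = 2 + (K + b) = 2 + K + b)
q(P, Q) = -4 + P (q(P, Q) = P - 4 = -4 + P)
-34*3 + q(f(V, -4), -2) = -34*3 + (-4 + (2 - 4 - 4)) = -102 + (-4 - 6) = -102 - 10 = -112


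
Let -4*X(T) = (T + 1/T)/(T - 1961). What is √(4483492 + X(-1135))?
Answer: √1537827123795580235/585660 ≈ 2117.4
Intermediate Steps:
X(T) = -(T + 1/T)/(4*(-1961 + T)) (X(T) = -(T + 1/T)/(4*(T - 1961)) = -(T + 1/T)/(4*(-1961 + T)))
√(4483492 + X(-1135)) = √(4483492 + (¼)*(-1 - 1*(-1135)²)/(-1135*(-1961 - 1135))) = √(4483492 + (¼)*(-1/1135)*(-1 - 1*1288225)/(-3096)) = √(4483492 + (¼)*(-1/1135)*(-1/3096)*(-1 - 1288225)) = √(4483492 + (¼)*(-1/1135)*(-1/3096)*(-1288226)) = √(4483492 - 644113/7027920) = √(31509622452527/7027920) = √1537827123795580235/585660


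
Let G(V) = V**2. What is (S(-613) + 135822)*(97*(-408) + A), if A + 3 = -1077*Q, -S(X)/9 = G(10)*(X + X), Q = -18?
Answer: -25023609846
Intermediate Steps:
S(X) = -1800*X (S(X) = -9*10**2*(X + X) = -900*2*X = -1800*X)
A = 19383 (A = -3 - 1077*(-18) = -3 + 19386 = 19383)
(S(-613) + 135822)*(97*(-408) + A) = (-1800*(-613) + 135822)*(97*(-408) + 19383) = (1103400 + 135822)*(-39576 + 19383) = 1239222*(-20193) = -25023609846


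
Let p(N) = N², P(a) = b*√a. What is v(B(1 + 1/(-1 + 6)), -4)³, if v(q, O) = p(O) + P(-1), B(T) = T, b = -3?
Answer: 3664 - 2277*I ≈ 3664.0 - 2277.0*I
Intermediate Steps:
P(a) = -3*√a
v(q, O) = O² - 3*I
v(B(1 + 1/(-1 + 6)), -4)³ = ((-4)² - 3*I)³ = (16 - 3*I)³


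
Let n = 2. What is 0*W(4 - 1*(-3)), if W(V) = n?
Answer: 0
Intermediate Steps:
W(V) = 2
0*W(4 - 1*(-3)) = 0*2 = 0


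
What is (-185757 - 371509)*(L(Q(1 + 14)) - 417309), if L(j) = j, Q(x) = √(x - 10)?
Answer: 232552117194 - 557266*√5 ≈ 2.3255e+11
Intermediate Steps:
Q(x) = √(-10 + x)
(-185757 - 371509)*(L(Q(1 + 14)) - 417309) = (-185757 - 371509)*(√(-10 + (1 + 14)) - 417309) = -557266*(√(-10 + 15) - 417309) = -557266*(√5 - 417309) = -557266*(-417309 + √5) = 232552117194 - 557266*√5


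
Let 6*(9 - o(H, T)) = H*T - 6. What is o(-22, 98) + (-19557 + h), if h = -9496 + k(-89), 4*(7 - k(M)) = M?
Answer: -343853/12 ≈ -28654.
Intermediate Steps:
k(M) = 7 - M/4
o(H, T) = 10 - H*T/6 (o(H, T) = 9 - (H*T - 6)/6 = 9 - (-6 + H*T)/6 = 9 + (1 - H*T/6) = 10 - H*T/6)
h = -37867/4 (h = -9496 + (7 - ¼*(-89)) = -9496 + (7 + 89/4) = -9496 + 117/4 = -37867/4 ≈ -9466.8)
o(-22, 98) + (-19557 + h) = (10 - ⅙*(-22)*98) + (-19557 - 37867/4) = (10 + 1078/3) - 116095/4 = 1108/3 - 116095/4 = -343853/12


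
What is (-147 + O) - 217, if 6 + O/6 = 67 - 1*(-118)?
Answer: 710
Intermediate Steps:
O = 1074 (O = -36 + 6*(67 - 1*(-118)) = -36 + 6*(67 + 118) = -36 + 6*185 = -36 + 1110 = 1074)
(-147 + O) - 217 = (-147 + 1074) - 217 = 927 - 217 = 710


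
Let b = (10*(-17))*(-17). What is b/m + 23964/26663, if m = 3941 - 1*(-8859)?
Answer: 38379527/34128640 ≈ 1.1246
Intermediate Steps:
m = 12800 (m = 3941 + 8859 = 12800)
b = 2890 (b = -170*(-17) = 2890)
b/m + 23964/26663 = 2890/12800 + 23964/26663 = 2890*(1/12800) + 23964*(1/26663) = 289/1280 + 23964/26663 = 38379527/34128640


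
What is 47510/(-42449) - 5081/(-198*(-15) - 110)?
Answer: -31960179/11036740 ≈ -2.8958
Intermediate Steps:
47510/(-42449) - 5081/(-198*(-15) - 110) = 47510*(-1/42449) - 5081/(-66*(-45) - 110) = -47510/42449 - 5081/(2970 - 110) = -47510/42449 - 5081/2860 = -31960179/11036740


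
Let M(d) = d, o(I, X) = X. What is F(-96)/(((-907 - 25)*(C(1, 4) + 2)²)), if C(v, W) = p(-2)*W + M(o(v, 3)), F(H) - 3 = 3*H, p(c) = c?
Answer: 95/2796 ≈ 0.033977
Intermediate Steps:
F(H) = 3 + 3*H
C(v, W) = 3 - 2*W (C(v, W) = -2*W + 3 = 3 - 2*W)
F(-96)/(((-907 - 25)*(C(1, 4) + 2)²)) = (3 + 3*(-96))/(((-907 - 25)*((3 - 2*4) + 2)²)) = (3 - 288)/((-932*((3 - 8) + 2)²)) = -285*(-1/(932*(-5 + 2)²)) = -285/((-932*(-3)²)) = -285/((-932*9)) = -285/(-8388) = -285*(-1/8388) = 95/2796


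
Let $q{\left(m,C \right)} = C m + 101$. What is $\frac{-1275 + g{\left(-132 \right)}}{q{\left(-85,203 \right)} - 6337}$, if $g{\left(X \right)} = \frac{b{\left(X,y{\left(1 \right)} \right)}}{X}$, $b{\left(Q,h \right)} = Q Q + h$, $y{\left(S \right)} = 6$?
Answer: $\frac{30955}{516802} \approx 0.059897$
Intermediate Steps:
$b{\left(Q,h \right)} = h + Q^{2}$ ($b{\left(Q,h \right)} = Q^{2} + h = h + Q^{2}$)
$q{\left(m,C \right)} = 101 + C m$
$g{\left(X \right)} = \frac{6 + X^{2}}{X}$
$\frac{-1275 + g{\left(-132 \right)}}{q{\left(-85,203 \right)} - 6337} = \frac{-1275 - \left(132 - \frac{6}{-132}\right)}{\left(101 + 203 \left(-85\right)\right) - 6337} = \frac{-1275 + \left(-132 + 6 \left(- \frac{1}{132}\right)\right)}{\left(101 - 17255\right) - 6337} = \frac{-1275 - \frac{2905}{22}}{-17154 - 6337} = \frac{-1275 - \frac{2905}{22}}{-23491} = \left(- \frac{30955}{22}\right) \left(- \frac{1}{23491}\right) = \frac{30955}{516802}$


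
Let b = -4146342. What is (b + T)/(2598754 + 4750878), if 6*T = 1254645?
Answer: -7874469/14699264 ≈ -0.53570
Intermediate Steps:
T = 418215/2 (T = (⅙)*1254645 = 418215/2 ≈ 2.0911e+5)
(b + T)/(2598754 + 4750878) = (-4146342 + 418215/2)/(2598754 + 4750878) = -7874469/2/7349632 = -7874469/2*1/7349632 = -7874469/14699264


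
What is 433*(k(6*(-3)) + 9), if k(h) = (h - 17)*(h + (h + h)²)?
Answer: -19364193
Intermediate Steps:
k(h) = (-17 + h)*(h + 4*h²) (k(h) = (-17 + h)*(h + (2*h)²) = (-17 + h)*(h + 4*h²))
433*(k(6*(-3)) + 9) = 433*((6*(-3))*(-17 - 402*(-3) + 4*(6*(-3))²) + 9) = 433*(-18*(-17 - 67*(-18) + 4*(-18)²) + 9) = 433*(-18*(-17 + 1206 + 4*324) + 9) = 433*(-18*(-17 + 1206 + 1296) + 9) = 433*(-18*2485 + 9) = 433*(-44730 + 9) = 433*(-44721) = -19364193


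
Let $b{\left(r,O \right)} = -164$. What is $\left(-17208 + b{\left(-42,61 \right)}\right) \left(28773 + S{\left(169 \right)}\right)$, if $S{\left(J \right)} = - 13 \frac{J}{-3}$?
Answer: $- \frac{1537699952}{3} \approx -5.1257 \cdot 10^{8}$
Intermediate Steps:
$S{\left(J \right)} = \frac{13 J}{3}$ ($S{\left(J \right)} = - 13 J \left(- \frac{1}{3}\right) = - 13 \left(- \frac{J}{3}\right) = \frac{13 J}{3}$)
$\left(-17208 + b{\left(-42,61 \right)}\right) \left(28773 + S{\left(169 \right)}\right) = \left(-17208 - 164\right) \left(28773 + \frac{13}{3} \cdot 169\right) = - 17372 \left(28773 + \frac{2197}{3}\right) = \left(-17372\right) \frac{88516}{3} = - \frac{1537699952}{3}$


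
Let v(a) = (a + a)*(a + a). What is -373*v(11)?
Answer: -180532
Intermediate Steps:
v(a) = 4*a² (v(a) = (2*a)*(2*a) = 4*a²)
-373*v(11) = -1492*11² = -1492*121 = -373*484 = -180532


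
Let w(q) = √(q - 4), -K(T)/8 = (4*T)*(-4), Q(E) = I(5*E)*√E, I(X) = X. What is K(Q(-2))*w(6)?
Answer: -2560*I ≈ -2560.0*I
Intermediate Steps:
Q(E) = 5*E^(3/2) (Q(E) = (5*E)*√E = 5*E^(3/2))
K(T) = 128*T (K(T) = -8*4*T*(-4) = -(-128)*T = 128*T)
w(q) = √(-4 + q)
K(Q(-2))*w(6) = (128*(5*(-2)^(3/2)))*√(-4 + 6) = (128*(5*(-2*I*√2)))*√2 = (128*(-10*I*√2))*√2 = (-1280*I*√2)*√2 = -2560*I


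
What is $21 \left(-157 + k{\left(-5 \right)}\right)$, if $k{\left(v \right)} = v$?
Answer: $-3402$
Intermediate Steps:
$21 \left(-157 + k{\left(-5 \right)}\right) = 21 \left(-157 - 5\right) = 21 \left(-162\right) = -3402$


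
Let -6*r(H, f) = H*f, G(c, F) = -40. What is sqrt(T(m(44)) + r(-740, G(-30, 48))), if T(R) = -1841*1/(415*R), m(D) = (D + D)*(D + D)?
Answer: I*sqrt(59216748636135)/109560 ≈ 70.238*I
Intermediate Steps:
m(D) = 4*D**2 (m(D) = (2*D)*(2*D) = 4*D**2)
r(H, f) = -H*f/6
T(R) = -1841/(415*R)
sqrt(T(m(44)) + r(-740, G(-30, 48))) = sqrt(-1841/(415*(4*44**2)) - 1/6*(-740)*(-40)) = sqrt(-1841/(415*(4*1936)) - 14800/3) = sqrt(-1841/415/7744 - 14800/3) = sqrt(-1841/415*1/7744 - 14800/3) = sqrt(-1841/3213760 - 14800/3) = sqrt(-47563653523/9641280) = I*sqrt(59216748636135)/109560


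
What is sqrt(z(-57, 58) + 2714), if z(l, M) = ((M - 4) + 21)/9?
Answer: sqrt(24501)/3 ≈ 52.176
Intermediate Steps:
z(l, M) = 17/9 + M/9 (z(l, M) = ((-4 + M) + 21)*(1/9) = (17 + M)*(1/9) = 17/9 + M/9)
sqrt(z(-57, 58) + 2714) = sqrt((17/9 + (1/9)*58) + 2714) = sqrt((17/9 + 58/9) + 2714) = sqrt(25/3 + 2714) = sqrt(8167/3) = sqrt(24501)/3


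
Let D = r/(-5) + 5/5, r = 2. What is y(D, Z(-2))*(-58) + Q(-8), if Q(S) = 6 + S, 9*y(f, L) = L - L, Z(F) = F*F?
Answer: -2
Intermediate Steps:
Z(F) = F²
D = ⅗ (D = 2/(-5) + 5/5 = 2*(-⅕) + 5*(⅕) = -⅖ + 1 = ⅗ ≈ 0.60000)
y(f, L) = 0 (y(f, L) = (L - L)/9 = (⅑)*0 = 0)
y(D, Z(-2))*(-58) + Q(-8) = 0*(-58) + (6 - 8) = 0 - 2 = -2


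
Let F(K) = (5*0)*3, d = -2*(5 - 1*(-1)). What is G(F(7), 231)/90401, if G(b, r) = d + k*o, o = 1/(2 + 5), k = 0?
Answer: -12/90401 ≈ -0.00013274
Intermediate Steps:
o = ⅐ (o = 1/7 = ⅐ ≈ 0.14286)
d = -12 (d = -2*(5 + 1) = -2*6 = -12)
F(K) = 0 (F(K) = 0*3 = 0)
G(b, r) = -12 (G(b, r) = -12 + 0*(⅐) = -12 + 0 = -12)
G(F(7), 231)/90401 = -12/90401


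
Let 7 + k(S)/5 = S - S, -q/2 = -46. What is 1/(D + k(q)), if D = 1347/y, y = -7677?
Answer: -2559/90014 ≈ -0.028429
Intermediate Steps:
q = 92 (q = -2*(-46) = 92)
k(S) = -35 (k(S) = -35 + 5*(S - S) = -35 + 5*0 = -35 + 0 = -35)
D = -449/2559 (D = 1347/(-7677) = 1347*(-1/7677) = -449/2559 ≈ -0.17546)
1/(D + k(q)) = 1/(-449/2559 - 35) = 1/(-90014/2559) = -2559/90014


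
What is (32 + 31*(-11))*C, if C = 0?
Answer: 0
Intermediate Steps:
(32 + 31*(-11))*C = (32 + 31*(-11))*0 = (32 - 341)*0 = -309*0 = 0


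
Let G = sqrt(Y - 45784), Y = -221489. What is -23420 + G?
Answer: -23420 + 3*I*sqrt(29697) ≈ -23420.0 + 516.98*I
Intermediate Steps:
G = 3*I*sqrt(29697) (G = sqrt(-221489 - 45784) = sqrt(-267273) = 3*I*sqrt(29697) ≈ 516.98*I)
-23420 + G = -23420 + 3*I*sqrt(29697)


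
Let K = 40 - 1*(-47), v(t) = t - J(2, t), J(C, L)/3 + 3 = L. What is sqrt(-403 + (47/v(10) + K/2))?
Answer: I*sqrt(176066)/22 ≈ 19.073*I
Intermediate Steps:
J(C, L) = -9 + 3*L
v(t) = 9 - 2*t (v(t) = t - (-9 + 3*t) = t + (9 - 3*t) = 9 - 2*t)
K = 87 (K = 40 + 47 = 87)
sqrt(-403 + (47/v(10) + K/2)) = sqrt(-403 + (47/(9 - 2*10) + 87/2)) = sqrt(-403 + (47/(9 - 20) + 87*(1/2))) = sqrt(-403 + (47/(-11) + 87/2)) = sqrt(-403 + (47*(-1/11) + 87/2)) = sqrt(-403 + (-47/11 + 87/2)) = sqrt(-403 + 863/22) = sqrt(-8003/22) = I*sqrt(176066)/22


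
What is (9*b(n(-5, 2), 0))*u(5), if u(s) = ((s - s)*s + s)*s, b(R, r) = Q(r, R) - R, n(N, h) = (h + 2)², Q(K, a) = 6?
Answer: -2250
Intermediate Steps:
n(N, h) = (2 + h)²
b(R, r) = 6 - R
u(s) = s² (u(s) = (0*s + s)*s = (0 + s)*s = s*s = s²)
(9*b(n(-5, 2), 0))*u(5) = (9*(6 - (2 + 2)²))*5² = (9*(6 - 1*4²))*25 = (9*(6 - 1*16))*25 = (9*(6 - 16))*25 = (9*(-10))*25 = -90*25 = -2250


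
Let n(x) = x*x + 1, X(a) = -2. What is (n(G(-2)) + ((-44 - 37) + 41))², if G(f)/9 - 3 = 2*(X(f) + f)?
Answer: 3944196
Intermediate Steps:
G(f) = -9 + 18*f (G(f) = 27 + 9*(2*(-2 + f)) = 27 + 9*(-4 + 2*f) = 27 + (-36 + 18*f) = -9 + 18*f)
n(x) = 1 + x² (n(x) = x² + 1 = 1 + x²)
(n(G(-2)) + ((-44 - 37) + 41))² = ((1 + (-9 + 18*(-2))²) + ((-44 - 37) + 41))² = ((1 + (-9 - 36)²) + (-81 + 41))² = ((1 + (-45)²) - 40)² = ((1 + 2025) - 40)² = (2026 - 40)² = 1986² = 3944196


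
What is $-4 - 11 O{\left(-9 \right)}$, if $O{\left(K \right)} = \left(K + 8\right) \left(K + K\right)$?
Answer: $-202$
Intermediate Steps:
$O{\left(K \right)} = 2 K \left(8 + K\right)$ ($O{\left(K \right)} = \left(8 + K\right) 2 K = 2 K \left(8 + K\right)$)
$-4 - 11 O{\left(-9 \right)} = -4 - 11 \cdot 2 \left(-9\right) \left(8 - 9\right) = -4 - 11 \cdot 2 \left(-9\right) \left(-1\right) = -4 - 198 = -202$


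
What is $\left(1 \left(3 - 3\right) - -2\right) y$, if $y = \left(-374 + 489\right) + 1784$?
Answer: $3798$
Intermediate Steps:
$y = 1899$ ($y = 115 + 1784 = 1899$)
$\left(1 \left(3 - 3\right) - -2\right) y = \left(1 \left(3 - 3\right) - -2\right) 1899 = \left(1 \cdot 0 + 2\right) 1899 = \left(0 + 2\right) 1899 = 2 \cdot 1899 = 3798$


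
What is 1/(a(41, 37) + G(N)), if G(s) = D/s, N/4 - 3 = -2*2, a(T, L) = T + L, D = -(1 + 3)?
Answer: 1/79 ≈ 0.012658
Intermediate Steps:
D = -4 (D = -1*4 = -4)
a(T, L) = L + T
N = -4 (N = 12 + 4*(-2*2) = 12 + 4*(-4) = 12 - 16 = -4)
G(s) = -4/s
1/(a(41, 37) + G(N)) = 1/((37 + 41) - 4/(-4)) = 1/(78 - 4*(-¼)) = 1/(78 + 1) = 1/79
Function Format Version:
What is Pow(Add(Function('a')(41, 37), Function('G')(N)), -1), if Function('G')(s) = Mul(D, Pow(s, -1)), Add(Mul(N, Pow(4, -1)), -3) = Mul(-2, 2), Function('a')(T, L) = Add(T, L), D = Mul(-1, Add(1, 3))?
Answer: Rational(1, 79) ≈ 0.012658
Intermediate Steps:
D = -4 (D = Mul(-1, 4) = -4)
Function('a')(T, L) = Add(L, T)
N = -4 (N = Add(12, Mul(4, Mul(-2, 2))) = Add(12, Mul(4, -4)) = Add(12, -16) = -4)
Function('G')(s) = Mul(-4, Pow(s, -1))
Pow(Add(Function('a')(41, 37), Function('G')(N)), -1) = Pow(Add(Add(37, 41), Mul(-4, Pow(-4, -1))), -1) = Pow(Add(78, Mul(-4, Rational(-1, 4))), -1) = Pow(Add(78, 1), -1) = Pow(79, -1) = Rational(1, 79)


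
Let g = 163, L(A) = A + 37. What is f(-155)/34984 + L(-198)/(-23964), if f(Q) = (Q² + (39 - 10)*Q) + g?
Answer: 119388869/209589144 ≈ 0.56963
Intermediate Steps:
L(A) = 37 + A
f(Q) = 163 + Q² + 29*Q (f(Q) = (Q² + (39 - 10)*Q) + 163 = (Q² + 29*Q) + 163 = 163 + Q² + 29*Q)
f(-155)/34984 + L(-198)/(-23964) = (163 + (-155)² + 29*(-155))/34984 + (37 - 198)/(-23964) = (163 + 24025 - 4495)*(1/34984) - 161*(-1/23964) = 19693*(1/34984) + 161/23964 = 19693/34984 + 161/23964 = 119388869/209589144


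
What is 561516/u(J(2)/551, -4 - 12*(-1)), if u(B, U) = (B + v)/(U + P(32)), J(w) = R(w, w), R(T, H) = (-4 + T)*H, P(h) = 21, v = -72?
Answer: -2243116041/9919 ≈ -2.2614e+5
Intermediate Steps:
R(T, H) = H*(-4 + T)
J(w) = w*(-4 + w)
u(B, U) = (-72 + B)/(21 + U) (u(B, U) = (B - 72)/(U + 21) = (-72 + B)/(21 + U))
561516/u(J(2)/551, -4 - 12*(-1)) = 561516/(((-72 + (2*(-4 + 2))/551)/(21 + (-4 - 12*(-1))))) = 561516/(((-72 + (2*(-2))*(1/551))/(21 + (-4 + 12)))) = 561516/(((-72 - 4*1/551)/(21 + 8))) = 561516/(((-72 - 4/551)/29)) = 561516/(((1/29)*(-39676/551))) = 561516/(-39676/15979) = 561516*(-15979/39676) = -2243116041/9919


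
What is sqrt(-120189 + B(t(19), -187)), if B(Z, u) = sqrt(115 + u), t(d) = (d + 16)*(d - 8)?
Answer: sqrt(-120189 + 6*I*sqrt(2)) ≈ 0.012 + 346.68*I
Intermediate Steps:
t(d) = (-8 + d)*(16 + d) (t(d) = (16 + d)*(-8 + d) = (-8 + d)*(16 + d))
sqrt(-120189 + B(t(19), -187)) = sqrt(-120189 + sqrt(115 - 187)) = sqrt(-120189 + sqrt(-72)) = sqrt(-120189 + 6*I*sqrt(2))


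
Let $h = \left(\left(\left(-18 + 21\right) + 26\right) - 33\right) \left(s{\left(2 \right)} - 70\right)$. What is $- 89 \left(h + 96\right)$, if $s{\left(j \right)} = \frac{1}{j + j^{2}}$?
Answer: $- \frac{100214}{3} \approx -33405.0$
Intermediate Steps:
$h = \frac{838}{3}$ ($h = \left(\left(\left(-18 + 21\right) + 26\right) - 33\right) \left(\frac{1}{2 \left(1 + 2\right)} - 70\right) = \left(\left(3 + 26\right) - 33\right) \left(\frac{1}{2 \cdot 3} - 70\right) = \left(29 - 33\right) \left(\frac{1}{2} \cdot \frac{1}{3} - 70\right) = - 4 \left(\frac{1}{6} - 70\right) = \left(-4\right) \left(- \frac{419}{6}\right) = \frac{838}{3} \approx 279.33$)
$- 89 \left(h + 96\right) = - 89 \left(\frac{838}{3} + 96\right) = \left(-89\right) \frac{1126}{3} = - \frac{100214}{3}$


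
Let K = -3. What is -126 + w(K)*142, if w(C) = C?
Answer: -552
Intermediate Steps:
-126 + w(K)*142 = -126 - 3*142 = -126 - 426 = -552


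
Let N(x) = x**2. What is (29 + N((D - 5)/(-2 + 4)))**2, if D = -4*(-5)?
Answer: 116281/16 ≈ 7267.6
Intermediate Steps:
D = 20
(29 + N((D - 5)/(-2 + 4)))**2 = (29 + ((20 - 5)/(-2 + 4))**2)**2 = (29 + (15/2)**2)**2 = (29 + 225/4)**2 = (341/4)**2 = 116281/16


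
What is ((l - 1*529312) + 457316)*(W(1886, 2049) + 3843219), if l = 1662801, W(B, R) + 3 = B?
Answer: 6116807487110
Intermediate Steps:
W(B, R) = -3 + B
((l - 1*529312) + 457316)*(W(1886, 2049) + 3843219) = ((1662801 - 1*529312) + 457316)*((-3 + 1886) + 3843219) = ((1662801 - 529312) + 457316)*(1883 + 3843219) = (1133489 + 457316)*3845102 = 1590805*3845102 = 6116807487110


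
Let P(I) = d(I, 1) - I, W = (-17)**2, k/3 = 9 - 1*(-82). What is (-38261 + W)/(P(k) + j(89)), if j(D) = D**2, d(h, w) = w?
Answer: -37972/7649 ≈ -4.9643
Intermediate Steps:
k = 273 (k = 3*(9 - 1*(-82)) = 3*(9 + 82) = 3*91 = 273)
W = 289
P(I) = 1 - I
(-38261 + W)/(P(k) + j(89)) = (-38261 + 289)/((1 - 1*273) + 89**2) = -37972/((1 - 273) + 7921) = -37972/(-272 + 7921) = -37972/7649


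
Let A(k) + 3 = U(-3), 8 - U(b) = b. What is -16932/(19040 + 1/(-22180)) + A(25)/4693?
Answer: -1759085952088/1981887684907 ≈ -0.88758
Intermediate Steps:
U(b) = 8 - b
A(k) = 8 (A(k) = -3 + (8 - 1*(-3)) = -3 + (8 + 3) = -3 + 11 = 8)
-16932/(19040 + 1/(-22180)) + A(25)/4693 = -16932/(19040 + 1/(-22180)) + 8/4693 = -16932/(19040 - 1/22180) + 8*(1/4693) = -16932/422307199/22180 + 8/4693 = -16932*22180/422307199 + 8/4693 = -375551760/422307199 + 8/4693 = -1759085952088/1981887684907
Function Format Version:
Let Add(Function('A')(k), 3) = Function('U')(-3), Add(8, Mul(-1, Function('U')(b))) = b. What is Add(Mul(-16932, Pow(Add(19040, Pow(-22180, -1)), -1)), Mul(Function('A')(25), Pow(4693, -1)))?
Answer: Rational(-1759085952088, 1981887684907) ≈ -0.88758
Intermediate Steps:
Function('U')(b) = Add(8, Mul(-1, b))
Function('A')(k) = 8 (Function('A')(k) = Add(-3, Add(8, Mul(-1, -3))) = Add(-3, Add(8, 3)) = Add(-3, 11) = 8)
Add(Mul(-16932, Pow(Add(19040, Pow(-22180, -1)), -1)), Mul(Function('A')(25), Pow(4693, -1))) = Add(Mul(-16932, Pow(Add(19040, Pow(-22180, -1)), -1)), Mul(8, Pow(4693, -1))) = Add(Mul(-16932, Pow(Add(19040, Rational(-1, 22180)), -1)), Mul(8, Rational(1, 4693))) = Add(Mul(-16932, Pow(Rational(422307199, 22180), -1)), Rational(8, 4693)) = Add(Mul(-16932, Rational(22180, 422307199)), Rational(8, 4693)) = Add(Rational(-375551760, 422307199), Rational(8, 4693)) = Rational(-1759085952088, 1981887684907)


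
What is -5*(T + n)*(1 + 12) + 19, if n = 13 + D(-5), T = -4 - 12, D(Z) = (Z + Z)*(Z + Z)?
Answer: -6286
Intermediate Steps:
D(Z) = 4*Z² (D(Z) = (2*Z)*(2*Z) = 4*Z²)
T = -16
n = 113 (n = 13 + 4*(-5)² = 13 + 4*25 = 13 + 100 = 113)
-5*(T + n)*(1 + 12) + 19 = -5*(-16 + 113)*(1 + 12) + 19 = -485*13 + 19 = -5*1261 + 19 = -6305 + 19 = -6286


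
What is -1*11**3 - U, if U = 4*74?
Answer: -1627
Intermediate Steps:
U = 296
-1*11**3 - U = -1*11**3 - 1*296 = -1*1331 - 296 = -1331 - 296 = -1627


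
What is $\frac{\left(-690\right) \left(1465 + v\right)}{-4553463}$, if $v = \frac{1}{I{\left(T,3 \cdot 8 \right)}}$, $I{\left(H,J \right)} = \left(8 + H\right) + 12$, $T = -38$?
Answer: $\frac{3032435}{13660389} \approx 0.22199$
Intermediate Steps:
$I{\left(H,J \right)} = 20 + H$
$v = - \frac{1}{18}$ ($v = \frac{1}{20 - 38} = \frac{1}{-18} = - \frac{1}{18} \approx -0.055556$)
$\frac{\left(-690\right) \left(1465 + v\right)}{-4553463} = \frac{\left(-690\right) \left(1465 - \frac{1}{18}\right)}{-4553463} = \left(-690\right) \frac{26369}{18} \left(- \frac{1}{4553463}\right) = \left(- \frac{3032435}{3}\right) \left(- \frac{1}{4553463}\right) = \frac{3032435}{13660389}$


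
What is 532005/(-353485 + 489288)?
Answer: 532005/135803 ≈ 3.9175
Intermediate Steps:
532005/(-353485 + 489288) = 532005/135803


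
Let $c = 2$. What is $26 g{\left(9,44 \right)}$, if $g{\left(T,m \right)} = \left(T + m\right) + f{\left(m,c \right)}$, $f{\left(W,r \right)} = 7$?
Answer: $1560$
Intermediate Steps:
$g{\left(T,m \right)} = 7 + T + m$ ($g{\left(T,m \right)} = \left(T + m\right) + 7 = 7 + T + m$)
$26 g{\left(9,44 \right)} = 26 \left(7 + 9 + 44\right) = 26 \cdot 60 = 1560$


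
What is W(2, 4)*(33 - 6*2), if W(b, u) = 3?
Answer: 63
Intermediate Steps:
W(2, 4)*(33 - 6*2) = 3*(33 - 6*2) = 3*(33 - 12) = 3*21 = 63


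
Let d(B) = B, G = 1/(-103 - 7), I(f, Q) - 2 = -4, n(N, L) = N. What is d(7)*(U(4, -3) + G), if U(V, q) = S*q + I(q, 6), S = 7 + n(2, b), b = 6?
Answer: -22337/110 ≈ -203.06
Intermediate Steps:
I(f, Q) = -2 (I(f, Q) = 2 - 4 = -2)
S = 9 (S = 7 + 2 = 9)
G = -1/110 (G = 1/(-110) = -1/110 ≈ -0.0090909)
U(V, q) = -2 + 9*q (U(V, q) = 9*q - 2 = -2 + 9*q)
d(7)*(U(4, -3) + G) = 7*((-2 + 9*(-3)) - 1/110) = 7*((-2 - 27) - 1/110) = 7*(-29 - 1/110) = 7*(-3191/110) = -22337/110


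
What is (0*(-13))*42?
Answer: 0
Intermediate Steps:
(0*(-13))*42 = 0*42 = 0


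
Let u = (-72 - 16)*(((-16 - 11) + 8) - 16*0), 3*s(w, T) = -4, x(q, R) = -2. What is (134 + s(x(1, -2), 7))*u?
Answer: 665456/3 ≈ 2.2182e+5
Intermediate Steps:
s(w, T) = -4/3 (s(w, T) = (⅓)*(-4) = -4/3)
u = 1672 (u = -88*((-27 + 8) + 0) = -88*(-19 + 0) = -88*(-19) = 1672)
(134 + s(x(1, -2), 7))*u = (134 - 4/3)*1672 = (398/3)*1672 = 665456/3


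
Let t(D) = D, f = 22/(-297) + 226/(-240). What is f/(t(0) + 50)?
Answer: -1097/54000 ≈ -0.020315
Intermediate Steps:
f = -1097/1080 (f = 22*(-1/297) + 226*(-1/240) = -2/27 - 113/120 = -1097/1080 ≈ -1.0157)
f/(t(0) + 50) = -1097/(1080*(0 + 50)) = -1097/1080/50 = -1097/1080*1/50 = -1097/54000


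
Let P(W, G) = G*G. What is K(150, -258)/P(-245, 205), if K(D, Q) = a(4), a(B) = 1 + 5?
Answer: 6/42025 ≈ 0.00014277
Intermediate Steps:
P(W, G) = G²
a(B) = 6
K(D, Q) = 6
K(150, -258)/P(-245, 205) = 6/(205²) = 6/42025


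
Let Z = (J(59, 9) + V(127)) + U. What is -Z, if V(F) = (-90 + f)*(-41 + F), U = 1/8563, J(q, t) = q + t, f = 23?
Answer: 48757721/8563 ≈ 5694.0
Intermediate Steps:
U = 1/8563 ≈ 0.00011678
V(F) = 2747 - 67*F (V(F) = (-90 + 23)*(-41 + F) = -67*(-41 + F) = 2747 - 67*F)
Z = -48757721/8563 (Z = ((59 + 9) + (2747 - 67*127)) + 1/8563 = (68 + (2747 - 8509)) + 1/8563 = (68 - 5762) + 1/8563 = -5694 + 1/8563 = -48757721/8563 ≈ -5694.0)
-Z = -1*(-48757721/8563) = 48757721/8563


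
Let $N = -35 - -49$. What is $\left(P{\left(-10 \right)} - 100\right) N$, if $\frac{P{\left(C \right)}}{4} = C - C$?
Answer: $-1400$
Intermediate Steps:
$N = 14$ ($N = -35 + 49 = 14$)
$P{\left(C \right)} = 0$ ($P{\left(C \right)} = 4 \left(C - C\right) = 4 \cdot 0 = 0$)
$\left(P{\left(-10 \right)} - 100\right) N = \left(0 - 100\right) 14 = \left(-100\right) 14 = -1400$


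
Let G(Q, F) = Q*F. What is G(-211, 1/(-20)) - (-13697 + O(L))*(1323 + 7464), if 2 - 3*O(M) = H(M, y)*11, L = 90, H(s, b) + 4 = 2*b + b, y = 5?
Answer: 2414082011/20 ≈ 1.2070e+8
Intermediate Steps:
H(s, b) = -4 + 3*b (H(s, b) = -4 + (2*b + b) = -4 + 3*b)
O(M) = -119/3 (O(M) = ⅔ - (-4 + 3*5)*11/3 = ⅔ - (-4 + 15)*11/3 = ⅔ - 11*11/3 = ⅔ - ⅓*121 = ⅔ - 121/3 = -119/3)
G(Q, F) = F*Q
G(-211, 1/(-20)) - (-13697 + O(L))*(1323 + 7464) = -211/(-20) - (-13697 - 119/3)*(1323 + 7464) = -1/20*(-211) - (-41210)*8787/3 = 211/20 - 1*(-120704090) = 211/20 + 120704090 = 2414082011/20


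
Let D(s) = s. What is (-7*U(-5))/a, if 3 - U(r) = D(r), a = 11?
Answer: -56/11 ≈ -5.0909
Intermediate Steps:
U(r) = 3 - r
(-7*U(-5))/a = -7*(3 - 1*(-5))/11 = -7*(3 + 5)*(1/11) = -7*8*(1/11) = -56*1/11 = -56/11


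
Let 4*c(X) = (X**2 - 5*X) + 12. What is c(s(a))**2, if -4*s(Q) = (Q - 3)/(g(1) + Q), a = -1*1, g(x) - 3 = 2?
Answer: 29929/4096 ≈ 7.3069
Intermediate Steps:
g(x) = 5 (g(x) = 3 + 2 = 5)
a = -1
s(Q) = -(-3 + Q)/(4*(5 + Q)) (s(Q) = -(Q - 3)/(4*(5 + Q)) = -(-3 + Q)/(4*(5 + Q)))
c(X) = 3 - 5*X/4 + X**2/4 (c(X) = ((X**2 - 5*X) + 12)/4 = (12 + X**2 - 5*X)/4 = 3 - 5*X/4 + X**2/4)
c(s(a))**2 = (3 - 5*(3 - 1*(-1))/(16*(5 - 1)) + ((3 - 1*(-1))/(4*(5 - 1)))**2/4)**2 = (3 - 5*(3 + 1)/(16*4) + ((1/4)*(3 + 1)/4)**2/4)**2 = (3 - 5*4/(16*4) + ((1/4)*(1/4)*4)**2/4)**2 = (3 - 5/4*1/4 + (1/4)**2/4)**2 = (3 - 5/16 + (1/4)*(1/16))**2 = (3 - 5/16 + 1/64)**2 = (173/64)**2 = 29929/4096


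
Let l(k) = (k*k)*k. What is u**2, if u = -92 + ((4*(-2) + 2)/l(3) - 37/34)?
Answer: 815273809/93636 ≈ 8706.8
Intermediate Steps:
l(k) = k**3 (l(k) = k**2*k = k**3)
u = -28553/306 (u = -92 + ((4*(-2) + 2)/(3**3) - 37/34) = -92 + ((-8 + 2)/27 - 37*1/34) = -92 + (-6*1/27 - 37/34) = -92 + (-2/9 - 37/34) = -92 - 401/306 = -28553/306 ≈ -93.310)
u**2 = (-28553/306)**2 = 815273809/93636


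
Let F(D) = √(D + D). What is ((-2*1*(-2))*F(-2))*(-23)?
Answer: -184*I ≈ -184.0*I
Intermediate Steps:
F(D) = √2*√D (F(D) = √(2*D) = √2*√D)
((-2*1*(-2))*F(-2))*(-23) = ((-2*1*(-2))*(√2*√(-2)))*(-23) = ((-2*(-2))*(√2*(I*√2)))*(-23) = (4*(2*I))*(-23) = (8*I)*(-23) = -184*I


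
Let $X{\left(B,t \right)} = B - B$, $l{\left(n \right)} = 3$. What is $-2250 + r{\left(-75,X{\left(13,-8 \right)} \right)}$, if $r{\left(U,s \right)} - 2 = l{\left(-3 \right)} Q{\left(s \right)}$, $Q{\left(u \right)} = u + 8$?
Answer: $-2224$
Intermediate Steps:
$X{\left(B,t \right)} = 0$
$Q{\left(u \right)} = 8 + u$
$r{\left(U,s \right)} = 26 + 3 s$ ($r{\left(U,s \right)} = 2 + 3 \left(8 + s\right) = 2 + \left(24 + 3 s\right) = 26 + 3 s$)
$-2250 + r{\left(-75,X{\left(13,-8 \right)} \right)} = -2250 + \left(26 + 3 \cdot 0\right) = -2250 + \left(26 + 0\right) = -2250 + 26 = -2224$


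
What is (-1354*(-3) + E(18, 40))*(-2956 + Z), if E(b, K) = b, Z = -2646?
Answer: -22856160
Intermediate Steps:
(-1354*(-3) + E(18, 40))*(-2956 + Z) = (-1354*(-3) + 18)*(-2956 - 2646) = (4062 + 18)*(-5602) = 4080*(-5602) = -22856160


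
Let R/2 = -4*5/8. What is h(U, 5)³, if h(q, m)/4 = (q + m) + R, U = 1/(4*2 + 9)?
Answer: 64/4913 ≈ 0.013027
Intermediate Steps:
U = 1/17 (U = 1/(8 + 9) = 1/17 ≈ 0.058824)
R = -5 (R = 2*(-4*5/8) = 2*(-20*⅛) = 2*(-5/2) = -5)
h(q, m) = -20 + 4*m + 4*q (h(q, m) = 4*((q + m) - 5) = 4*((m + q) - 5) = 4*(-5 + m + q) = -20 + 4*m + 4*q)
h(U, 5)³ = (-20 + 4*5 + 4*(1/17))³ = (-20 + 20 + 4/17)³ = (4/17)³ = 64/4913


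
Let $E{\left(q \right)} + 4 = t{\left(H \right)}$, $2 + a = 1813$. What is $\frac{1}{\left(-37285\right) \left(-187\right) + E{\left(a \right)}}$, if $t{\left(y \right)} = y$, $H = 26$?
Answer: $\frac{1}{6972317} \approx 1.4342 \cdot 10^{-7}$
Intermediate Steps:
$a = 1811$ ($a = -2 + 1813 = 1811$)
$E{\left(q \right)} = 22$ ($E{\left(q \right)} = -4 + 26 = 22$)
$\frac{1}{\left(-37285\right) \left(-187\right) + E{\left(a \right)}} = \frac{1}{\left(-37285\right) \left(-187\right) + 22} = \frac{1}{6972295 + 22} = \frac{1}{6972317}$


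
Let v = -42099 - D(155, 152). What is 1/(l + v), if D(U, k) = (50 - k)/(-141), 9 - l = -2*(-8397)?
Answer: -47/2767582 ≈ -1.6982e-5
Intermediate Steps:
l = -16785 (l = 9 - (-2)*(-8397) = 9 - 1*16794 = 9 - 16794 = -16785)
D(U, k) = -50/141 + k/141 (D(U, k) = (50 - k)*(-1/141) = -50/141 + k/141)
v = -1978687/47 (v = -42099 - (-50/141 + (1/141)*152) = -42099 - (-50/141 + 152/141) = -42099 - 1*34/47 = -42099 - 34/47 = -1978687/47 ≈ -42100.)
1/(l + v) = 1/(-16785 - 1978687/47) = 1/(-2767582/47) = -47/2767582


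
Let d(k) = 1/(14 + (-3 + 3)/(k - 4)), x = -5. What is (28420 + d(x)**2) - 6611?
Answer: 4274565/196 ≈ 21809.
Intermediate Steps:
d(k) = 1/14 (d(k) = 1/(14 + 0/(-4 + k)) = 1/(14 + 0) = 1/14)
(28420 + d(x)**2) - 6611 = (28420 + (1/14)**2) - 6611 = (28420 + 1/196) - 6611 = 5570321/196 - 6611 = 4274565/196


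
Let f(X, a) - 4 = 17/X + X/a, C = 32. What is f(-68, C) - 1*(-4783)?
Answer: 38277/8 ≈ 4784.6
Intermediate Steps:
f(X, a) = 4 + 17/X + X/a (f(X, a) = 4 + (17/X + X/a) = 4 + 17/X + X/a)
f(-68, C) - 1*(-4783) = (4 + 17/(-68) - 68/32) - 1*(-4783) = (4 + 17*(-1/68) - 68*1/32) + 4783 = (4 - ¼ - 17/8) + 4783 = 13/8 + 4783 = 38277/8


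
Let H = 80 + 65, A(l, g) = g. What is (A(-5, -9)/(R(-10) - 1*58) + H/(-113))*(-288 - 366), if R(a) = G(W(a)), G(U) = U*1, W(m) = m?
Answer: 2891661/3842 ≈ 752.64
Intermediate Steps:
G(U) = U
R(a) = a
H = 145
(A(-5, -9)/(R(-10) - 1*58) + H/(-113))*(-288 - 366) = (-9/(-10 - 1*58) + 145/(-113))*(-288 - 366) = (-9/(-10 - 58) + 145*(-1/113))*(-654) = (-9/(-68) - 145/113)*(-654) = (-9*(-1/68) - 145/113)*(-654) = (9/68 - 145/113)*(-654) = -8843/7684*(-654) = 2891661/3842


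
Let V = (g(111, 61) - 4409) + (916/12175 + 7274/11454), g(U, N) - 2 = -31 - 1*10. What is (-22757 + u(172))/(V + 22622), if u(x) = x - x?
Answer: -1586759702325/1267253939557 ≈ -1.2521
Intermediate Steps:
u(x) = 0
g(U, N) = -39 (g(U, N) = 2 + (-31 - 1*10) = 2 + (-31 - 10) = 2 - 41 = -39)
V = -310092722393/69726225 (V = (-39 - 4409) + (916/12175 + 7274/11454) = -4448 + (916*(1/12175) + 7274*(1/11454)) = -4448 + (916/12175 + 3637/5727) = -4448 + 49526407/69726225 = -310092722393/69726225 ≈ -4447.3)
(-22757 + u(172))/(V + 22622) = (-22757 + 0)/(-310092722393/69726225 + 22622) = -22757/1267253939557/69726225 = -22757*69726225/1267253939557 = -1586759702325/1267253939557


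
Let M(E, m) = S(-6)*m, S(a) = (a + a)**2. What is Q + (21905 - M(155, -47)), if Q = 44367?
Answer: 73040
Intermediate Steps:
S(a) = 4*a**2 (S(a) = (2*a)**2 = 4*a**2)
M(E, m) = 144*m (M(E, m) = (4*(-6)**2)*m = (4*36)*m = 144*m)
Q + (21905 - M(155, -47)) = 44367 + (21905 - 144*(-47)) = 44367 + (21905 - 1*(-6768)) = 44367 + (21905 + 6768) = 44367 + 28673 = 73040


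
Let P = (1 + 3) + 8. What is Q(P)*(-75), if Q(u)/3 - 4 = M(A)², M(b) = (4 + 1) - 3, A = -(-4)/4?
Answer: -1800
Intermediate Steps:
A = 1 (A = -(-4)/4 = -4*(-¼) = 1)
M(b) = 2 (M(b) = 5 - 3 = 2)
P = 12 (P = 4 + 8 = 12)
Q(u) = 24 (Q(u) = 12 + 3*2² = 12 + 3*4 = 12 + 12 = 24)
Q(P)*(-75) = 24*(-75) = -1800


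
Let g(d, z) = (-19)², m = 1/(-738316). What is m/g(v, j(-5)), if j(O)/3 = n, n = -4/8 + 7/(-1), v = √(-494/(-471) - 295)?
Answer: -1/266532076 ≈ -3.7519e-9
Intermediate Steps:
v = I*√65210421/471 (v = √(-494*(-1/471) - 295) = √(494/471 - 295) = √(-138451/471) = I*√65210421/471 ≈ 17.145*I)
n = -15/2 (n = -4*⅛ + 7*(-1) = -½ - 7 = -15/2 ≈ -7.5000)
m = -1/738316 ≈ -1.3544e-6
j(O) = -45/2 (j(O) = 3*(-15/2) = -45/2)
g(d, z) = 361
m/g(v, j(-5)) = -1/738316/361 = -1/738316*1/361 = -1/266532076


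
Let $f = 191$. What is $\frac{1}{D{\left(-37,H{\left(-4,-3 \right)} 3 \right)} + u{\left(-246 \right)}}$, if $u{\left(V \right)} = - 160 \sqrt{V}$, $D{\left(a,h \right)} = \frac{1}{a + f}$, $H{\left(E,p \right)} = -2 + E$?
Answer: $\frac{154}{149353881601} + \frac{3794560 i \sqrt{246}}{149353881601} \approx 1.0311 \cdot 10^{-9} + 0.00039849 i$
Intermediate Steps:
$D{\left(a,h \right)} = \frac{1}{191 + a}$ ($D{\left(a,h \right)} = \frac{1}{a + 191} = \frac{1}{191 + a}$)
$\frac{1}{D{\left(-37,H{\left(-4,-3 \right)} 3 \right)} + u{\left(-246 \right)}} = \frac{1}{\frac{1}{191 - 37} - 160 \sqrt{-246}} = \frac{1}{\frac{1}{154} - 160 i \sqrt{246}}$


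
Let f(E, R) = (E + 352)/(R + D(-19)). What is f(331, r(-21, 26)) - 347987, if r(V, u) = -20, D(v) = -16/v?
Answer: -126680245/364 ≈ -3.4802e+5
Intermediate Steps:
f(E, R) = (352 + E)/(16/19 + R) (f(E, R) = (E + 352)/(R - 16/(-19)) = (352 + E)/(R - 16*(-1/19)) = (352 + E)/(R + 16/19) = (352 + E)/(16/19 + R))
f(331, r(-21, 26)) - 347987 = 19*(352 + 331)/(16 + 19*(-20)) - 347987 = 19*683/(16 - 380) - 347987 = 19*683/(-364) - 347987 = 19*(-1/364)*683 - 347987 = -12977/364 - 347987 = -126680245/364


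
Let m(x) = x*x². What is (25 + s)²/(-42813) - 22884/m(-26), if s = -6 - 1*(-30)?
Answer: 234383179/188120322 ≈ 1.2459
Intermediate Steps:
s = 24 (s = -6 + 30 = 24)
m(x) = x³
(25 + s)²/(-42813) - 22884/m(-26) = (25 + 24)²/(-42813) - 22884/((-26)³) = 49²*(-1/42813) - 22884/(-17576) = 2401*(-1/42813) - 22884*(-1/17576) = -2401/42813 + 5721/4394 = 234383179/188120322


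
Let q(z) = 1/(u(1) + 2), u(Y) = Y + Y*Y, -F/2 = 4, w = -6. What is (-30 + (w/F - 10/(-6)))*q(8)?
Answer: -331/48 ≈ -6.8958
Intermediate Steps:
F = -8 (F = -2*4 = -8)
u(Y) = Y + Y**2
q(z) = 1/4 (q(z) = 1/(1*(1 + 1) + 2) = 1/(1*2 + 2) = 1/(2 + 2) = 1/4)
(-30 + (w/F - 10/(-6)))*q(8) = (-30 + (-6/(-8) - 10/(-6)))*(1/4) = (-30 + (-6*(-1/8) - 10*(-1/6)))*(1/4) = (-30 + (3/4 + 5/3))*(1/4) = (-30 + 29/12)*(1/4) = -331/12*1/4 = -331/48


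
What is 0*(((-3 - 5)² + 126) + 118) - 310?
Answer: -310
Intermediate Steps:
0*(((-3 - 5)² + 126) + 118) - 310 = 0*(((-8)² + 126) + 118) - 310 = 0*((64 + 126) + 118) - 310 = 0*(190 + 118) - 310 = 0*308 - 310 = 0 - 310 = -310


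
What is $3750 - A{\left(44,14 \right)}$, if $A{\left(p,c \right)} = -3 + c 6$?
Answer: $3669$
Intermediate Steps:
$A{\left(p,c \right)} = -3 + 6 c$
$3750 - A{\left(44,14 \right)} = 3750 - \left(-3 + 6 \cdot 14\right) = 3750 - \left(-3 + 84\right) = 3750 - 81 = 3669$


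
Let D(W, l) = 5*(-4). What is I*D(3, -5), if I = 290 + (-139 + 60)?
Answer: -4220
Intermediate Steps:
D(W, l) = -20
I = 211 (I = 290 - 79 = 211)
I*D(3, -5) = 211*(-20) = -4220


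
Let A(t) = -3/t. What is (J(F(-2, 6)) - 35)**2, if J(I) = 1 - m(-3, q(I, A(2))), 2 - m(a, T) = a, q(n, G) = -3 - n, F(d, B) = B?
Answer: 1521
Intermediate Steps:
m(a, T) = 2 - a
J(I) = -4 (J(I) = 1 - (2 - 1*(-3)) = 1 - (2 + 3) = 1 - 1*5 = 1 - 5 = -4)
(J(F(-2, 6)) - 35)**2 = (-4 - 35)**2 = (-39)**2 = 1521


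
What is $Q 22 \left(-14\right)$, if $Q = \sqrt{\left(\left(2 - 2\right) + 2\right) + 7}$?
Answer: $-924$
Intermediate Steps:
$Q = 3$ ($Q = \sqrt{\left(0 + 2\right) + 7} = \sqrt{2 + 7} = \sqrt{9} = 3$)
$Q 22 \left(-14\right) = 3 \cdot 22 \left(-14\right) = 66 \left(-14\right) = -924$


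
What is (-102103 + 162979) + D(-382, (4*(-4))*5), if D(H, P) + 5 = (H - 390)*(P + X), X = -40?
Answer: 153511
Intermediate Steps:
D(H, P) = -5 + (-390 + H)*(-40 + P) (D(H, P) = -5 + (H - 390)*(P - 40) = -5 + (-390 + H)*(-40 + P))
(-102103 + 162979) + D(-382, (4*(-4))*5) = (-102103 + 162979) + (15595 - 390*4*(-4)*5 - 40*(-382) - 382*4*(-4)*5) = 60876 + (15595 - (-6240)*5 + 15280 - (-6112)*5) = 60876 + (15595 - 390*(-80) + 15280 - 382*(-80)) = 60876 + (15595 + 31200 + 15280 + 30560) = 60876 + 92635 = 153511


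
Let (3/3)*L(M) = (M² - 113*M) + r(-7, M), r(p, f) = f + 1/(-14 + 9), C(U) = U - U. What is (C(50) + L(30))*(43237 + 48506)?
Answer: -1128530643/5 ≈ -2.2571e+8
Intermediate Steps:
C(U) = 0
r(p, f) = -⅕ + f (r(p, f) = f + 1/(-5) = f - ⅕ = -⅕ + f)
L(M) = -⅕ + M² - 112*M (L(M) = (M² - 113*M) + (-⅕ + M) = -⅕ + M² - 112*M)
(C(50) + L(30))*(43237 + 48506) = (0 + (-⅕ + 30² - 112*30))*(43237 + 48506) = (0 + (-⅕ + 900 - 3360))*91743 = (0 - 12301/5)*91743 = -12301/5*91743 = -1128530643/5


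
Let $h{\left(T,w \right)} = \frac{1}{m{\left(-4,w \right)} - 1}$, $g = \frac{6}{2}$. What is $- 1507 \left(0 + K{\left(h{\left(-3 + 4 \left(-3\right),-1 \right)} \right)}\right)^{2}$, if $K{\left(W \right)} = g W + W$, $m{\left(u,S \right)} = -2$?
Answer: $- \frac{24112}{9} \approx -2679.1$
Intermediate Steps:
$g = 3$ ($g = 6 \cdot \frac{1}{2} = 3$)
$h{\left(T,w \right)} = - \frac{1}{3}$ ($h{\left(T,w \right)} = \frac{1}{-2 - 1} = \frac{1}{-3} = - \frac{1}{3}$)
$K{\left(W \right)} = 4 W$ ($K{\left(W \right)} = 3 W + W = 4 W$)
$- 1507 \left(0 + K{\left(h{\left(-3 + 4 \left(-3\right),-1 \right)} \right)}\right)^{2} = - 1507 \left(0 + 4 \left(- \frac{1}{3}\right)\right)^{2} = - 1507 \left(0 - \frac{4}{3}\right)^{2} = - 1507 \left(- \frac{4}{3}\right)^{2} = \left(-1507\right) \frac{16}{9} = - \frac{24112}{9}$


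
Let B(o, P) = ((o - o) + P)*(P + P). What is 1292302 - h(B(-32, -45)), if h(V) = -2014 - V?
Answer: 1298366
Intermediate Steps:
B(o, P) = 2*P² (B(o, P) = (0 + P)*(2*P) = P*(2*P) = 2*P²)
1292302 - h(B(-32, -45)) = 1292302 - (-2014 - 2*(-45)²) = 1292302 - (-2014 - 2*2025) = 1292302 - (-2014 - 1*4050) = 1292302 - (-2014 - 4050) = 1292302 - 1*(-6064) = 1292302 + 6064 = 1298366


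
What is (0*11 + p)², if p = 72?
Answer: 5184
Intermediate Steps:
(0*11 + p)² = (0*11 + 72)² = (0 + 72)² = 72² = 5184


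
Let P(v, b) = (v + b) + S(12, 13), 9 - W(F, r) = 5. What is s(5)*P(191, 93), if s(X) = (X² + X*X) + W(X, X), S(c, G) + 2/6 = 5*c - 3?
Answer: 18396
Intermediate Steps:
S(c, G) = -10/3 + 5*c (S(c, G) = -⅓ + (5*c - 3) = -⅓ + (-3 + 5*c) = -10/3 + 5*c)
W(F, r) = 4 (W(F, r) = 9 - 1*5 = 9 - 5 = 4)
P(v, b) = 170/3 + b + v (P(v, b) = (v + b) + (-10/3 + 5*12) = (b + v) + (-10/3 + 60) = (b + v) + 170/3 = 170/3 + b + v)
s(X) = 4 + 2*X² (s(X) = (X² + X*X) + 4 = (X² + X²) + 4 = 2*X² + 4 = 4 + 2*X²)
s(5)*P(191, 93) = (4 + 2*5²)*(170/3 + 93 + 191) = (4 + 2*25)*(1022/3) = (4 + 50)*(1022/3) = 54*(1022/3) = 18396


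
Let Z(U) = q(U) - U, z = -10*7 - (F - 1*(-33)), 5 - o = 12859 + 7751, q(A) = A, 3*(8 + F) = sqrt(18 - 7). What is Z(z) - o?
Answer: 20605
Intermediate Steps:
F = -8 + sqrt(11)/3 (F = -8 + sqrt(18 - 7)/3 = -8 + sqrt(11)/3 ≈ -6.8945)
o = -20605 (o = 5 - (12859 + 7751) = 5 - 1*20610 = 5 - 20610 = -20605)
z = -95 - sqrt(11)/3 (z = -10*7 - ((-8 + sqrt(11)/3) - 1*(-33)) = -70 - ((-8 + sqrt(11)/3) + 33) = -70 - (25 + sqrt(11)/3) = -70 + (-25 - sqrt(11)/3) = -95 - sqrt(11)/3 ≈ -96.106)
Z(U) = 0 (Z(U) = U - U = 0)
Z(z) - o = 0 - 1*(-20605) = 0 + 20605 = 20605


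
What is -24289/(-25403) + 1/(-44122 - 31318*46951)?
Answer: 86031235748757/89977005326320 ≈ 0.95615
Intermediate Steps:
-24289/(-25403) + 1/(-44122 - 31318*46951) = -24289*(-1/25403) + (1/46951)/(-75440) = 24289/25403 - 1/75440*1/46951 = 24289/25403 - 1/3541983440 = 86031235748757/89977005326320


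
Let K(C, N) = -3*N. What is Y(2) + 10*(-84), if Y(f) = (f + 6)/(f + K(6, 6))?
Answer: -1681/2 ≈ -840.50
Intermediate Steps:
Y(f) = (6 + f)/(-18 + f) (Y(f) = (f + 6)/(f - 3*6) = (6 + f)/(f - 18) = (6 + f)/(-18 + f))
Y(2) + 10*(-84) = (6 + 2)/(-18 + 2) + 10*(-84) = 8/(-16) - 840 = -1/16*8 - 840 = -1/2 - 840 = -1681/2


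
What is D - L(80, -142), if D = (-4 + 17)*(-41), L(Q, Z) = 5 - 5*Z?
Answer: -1248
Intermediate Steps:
D = -533 (D = 13*(-41) = -533)
D - L(80, -142) = -533 - (5 - 5*(-142)) = -533 - (5 + 710) = -533 - 1*715 = -533 - 715 = -1248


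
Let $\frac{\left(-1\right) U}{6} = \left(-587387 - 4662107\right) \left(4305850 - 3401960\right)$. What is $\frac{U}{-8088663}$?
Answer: $- \frac{9489930263320}{2696221} \approx -3.5197 \cdot 10^{6}$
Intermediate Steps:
$U = 28469790789960$ ($U = - 6 \left(-587387 - 4662107\right) \left(4305850 - 3401960\right) = - 6 \left(\left(-5249494\right) 903890\right) = \left(-6\right) \left(-4744965131660\right) = 28469790789960$)
$\frac{U}{-8088663} = \frac{28469790789960}{-8088663} = 28469790789960 \left(- \frac{1}{8088663}\right) = - \frac{9489930263320}{2696221}$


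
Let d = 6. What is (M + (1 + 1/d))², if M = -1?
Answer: 1/36 ≈ 0.027778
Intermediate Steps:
(M + (1 + 1/d))² = (-1 + (1 + 1/6))² = (-1 + (1 + ⅙))² = (-1 + 7/6)² = (⅙)² = 1/36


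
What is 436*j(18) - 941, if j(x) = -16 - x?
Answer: -15765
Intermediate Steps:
436*j(18) - 941 = 436*(-16 - 1*18) - 941 = 436*(-16 - 18) - 941 = 436*(-34) - 941 = -14824 - 941 = -15765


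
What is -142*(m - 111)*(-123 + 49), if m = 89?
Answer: -231176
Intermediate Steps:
-142*(m - 111)*(-123 + 49) = -142*(89 - 111)*(-123 + 49) = -(-3124)*(-74) = -142*1628 = -231176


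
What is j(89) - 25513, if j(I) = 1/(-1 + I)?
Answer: -2245143/88 ≈ -25513.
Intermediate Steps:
j(89) - 25513 = 1/(-1 + 89) - 25513 = 1/88 - 25513 = -2245143/88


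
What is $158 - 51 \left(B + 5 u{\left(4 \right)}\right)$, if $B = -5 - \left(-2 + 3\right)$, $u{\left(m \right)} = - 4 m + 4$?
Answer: $3524$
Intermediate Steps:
$u{\left(m \right)} = 4 - 4 m$
$B = -6$ ($B = -5 - 1 = -6$)
$158 - 51 \left(B + 5 u{\left(4 \right)}\right) = 158 - 51 \left(-6 + 5 \left(4 - 16\right)\right) = 158 - 51 \left(-6 + 5 \left(-12\right)\right) = 158 - 51 \left(-6 - 60\right) = 158 - -3366 = 158 + 3366 = 3524$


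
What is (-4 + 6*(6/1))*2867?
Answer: 91744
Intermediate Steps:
(-4 + 6*(6/1))*2867 = (-4 + 6*(6*1))*2867 = (-4 + 6*6)*2867 = (-4 + 36)*2867 = 32*2867 = 91744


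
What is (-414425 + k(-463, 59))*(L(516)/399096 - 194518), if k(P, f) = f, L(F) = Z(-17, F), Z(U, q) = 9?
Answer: 1787099685769953/22172 ≈ 8.0602e+10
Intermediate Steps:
L(F) = 9
(-414425 + k(-463, 59))*(L(516)/399096 - 194518) = (-414425 + 59)*(9/399096 - 194518) = -414366*(9*(1/399096) - 194518) = -414366*(1/44344 - 194518) = -414366*(-8625706191/44344) = 1787099685769953/22172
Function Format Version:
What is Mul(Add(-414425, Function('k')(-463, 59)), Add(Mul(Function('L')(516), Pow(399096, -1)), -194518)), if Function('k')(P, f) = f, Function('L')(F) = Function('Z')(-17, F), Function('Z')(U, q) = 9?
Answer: Rational(1787099685769953, 22172) ≈ 8.0602e+10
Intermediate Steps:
Function('L')(F) = 9
Mul(Add(-414425, Function('k')(-463, 59)), Add(Mul(Function('L')(516), Pow(399096, -1)), -194518)) = Mul(Add(-414425, 59), Add(Mul(9, Pow(399096, -1)), -194518)) = Mul(-414366, Add(Mul(9, Rational(1, 399096)), -194518)) = Mul(-414366, Add(Rational(1, 44344), -194518)) = Mul(-414366, Rational(-8625706191, 44344)) = Rational(1787099685769953, 22172)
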